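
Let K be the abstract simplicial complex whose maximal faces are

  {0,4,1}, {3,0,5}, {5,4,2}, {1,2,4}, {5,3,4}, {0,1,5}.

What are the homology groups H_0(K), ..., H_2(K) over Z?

H_0 ≅ Z,  H_1 ≅ Z,  H_2 = 0.

Order the vertices as 0 < 1 < 2 < 3 < 4 < 5. Listing each simplex with vertices in this order, K has dimension 2 with simplices:

  0-simplices (6): [0], [1], [2], [3], [4], [5]
  1-simplices (12): [0,1], [0,3], [0,4], [0,5], [1,2], [1,4], [1,5], [2,4], [2,5], [3,4], [3,5], [4,5]
  2-simplices (6): [0,1,4], [0,1,5], [0,3,5], [1,2,4], [2,4,5], [3,4,5]

so the chain groups are C_0 ≅ Z^6, C_1 ≅ Z^12, C_2 ≅ Z^6.

Boundary ∂_1: C_1 → C_0 is given by ∂[p,q] = [q] − [p]. For instance
  ∂[0,1] = [1] − [0].
As a 6×12 matrix over Z this has rank 5, with invariant factors (1,1,1,1,1).

∂_2: C_2 → C_1 acts by ∂[p,q,r] = [q,r] − [p,r] + [p,q]. For instance
  ∂[0,1,5] = [1,5] − [0,5] + [0,1],
  ∂[1,2,4] = [2,4] − [1,4] + [1,2].
This gives a 12×6 integer matrix of rank 6; reducing to Smith normal form yields diagonal entries (1,1,1,1,1,1).

Computing H_k = (kernel of ∂_k) / (image of ∂_{k+1}):

  H_0: rank C_0 − rank ∂_1 = 6 − 5 = 1, and the invariant factors of ∂_1 are all 1, so H_0 ≅ Z.
  H_1: rank ker ∂_1 − rank ∂_2 = (12 − 5) − 6 = 1, and the invariant factors of ∂_2 are all 1, so H_1 ≅ Z.
  H_2: rank ker ∂_2 − rank ∂_3 = (6 − 6) − 0 = 0, and there is no ∂_3, so H_2 ≅ 0.

As a check, the Euler characteristic is 6 − 12 + 6 = 0, which agrees with 1 − 1 + 0 = 0.
(K is a triangulation of the cylinder S^1 x I.)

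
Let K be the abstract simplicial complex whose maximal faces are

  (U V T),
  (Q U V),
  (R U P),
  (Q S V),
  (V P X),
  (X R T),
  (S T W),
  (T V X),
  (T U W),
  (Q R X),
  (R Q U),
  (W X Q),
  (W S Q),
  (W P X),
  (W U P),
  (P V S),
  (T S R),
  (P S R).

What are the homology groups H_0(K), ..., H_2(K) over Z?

H_0 = Z,  H_1 = Z^2,  H_2 = Z.

Order the vertices as P < Q < R < S < T < U < V < W < X. Listing each simplex with vertices in this order, K has dimension 2 with simplices:

  0-simplices (9): P, Q, R, S, T, U, V, W, X
  1-simplices (27): PR, PS, PU, PV, PW, PX, QR, QS, QU, QV, QW, QX, RS, RT, RU, RX, ST, SV, SW, TU, TV, TW, TX, UV, UW, VX, WX
  2-simplices (18): PRS, PRU, PSV, PUW, PVX, PWX, QRU, QRX, QSV, QSW, QUV, QWX, RST, RTX, STW, TUV, TUW, TVX

giving chain groups C_0 ≅ Z^9, C_1 ≅ Z^27, C_2 ≅ Z^18.

The boundary map ∂_1: C_1 → C_0 sends each edge [p,q] (with p < q) to q − p.
The 9×27 boundary matrix has rank 8 and Smith normal form diag(1,1,1,1,1,1,1,1).

∂_2: C_2 → C_1 acts by ∂[p,q,r] = [q,r] − [p,r] + [p,q]. For instance
  ∂PVX = VX − PX + PV,
  ∂TVX = VX − TX + TV.
As a 27×18 matrix over Z this has rank 17, with invariant factors (1,1,1,1,1,1,1,1,1,1,1,1,1,1,1,1,1).

Computing H_k = (kernel of ∂_k) / (image of ∂_{k+1}):

  H_0: rank C_0 − rank ∂_1 = 9 − 8 = 1, and the invariant factors of ∂_1 are all 1, so H_0 = Z.
  H_1: rank ker ∂_1 − rank ∂_2 = (27 − 8) − 17 = 2, and the invariant factors of ∂_2 are all 1, so H_1 = Z^2.
  H_2: rank ker ∂_2 − rank ∂_3 = (18 − 17) − 0 = 1, and there is no ∂_3, so H_2 = Z.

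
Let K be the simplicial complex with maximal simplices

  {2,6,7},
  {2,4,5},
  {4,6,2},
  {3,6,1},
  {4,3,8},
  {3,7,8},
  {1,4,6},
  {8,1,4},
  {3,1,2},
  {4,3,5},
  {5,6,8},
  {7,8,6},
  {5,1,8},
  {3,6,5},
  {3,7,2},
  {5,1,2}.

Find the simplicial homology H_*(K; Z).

Order the vertices as 1 < 2 < 3 < 4 < 5 < 6 < 7 < 8. Listing each simplex with vertices in this order, K has dimension 2 with simplices:

  0-simplices (8): [1], [2], [3], [4], [5], [6], [7], [8]
  1-simplices (24): (24 of them)
  2-simplices (16): [1,2,3], [1,2,5], [1,3,6], [1,4,6], [1,4,8], [1,5,8], [2,3,7], [2,4,5], [2,4,6], [2,6,7], [3,4,5], [3,4,8], [3,5,6], [3,7,8], [5,6,8], [6,7,8]

giving chain groups C_0 ≅ Z^8, C_1 ≅ Z^24, C_2 ≅ Z^16.

∂_1: C_1 → C_0 maps an edge to its endpoints' difference, ∂[p,q] = q − p. For instance
  ∂[1,2] = [2] − [1].
This gives a 8×24 integer matrix of rank 7; reducing to Smith normal form yields diagonal entries (1,1,1,1,1,1,1).

Boundary ∂_2: C_2 → C_1 acts by ∂[p,q,r] = [q,r] − [p,r] + [p,q]. For instance
  ∂[1,2,5] = [2,5] − [1,5] + [1,2],
  ∂[2,3,7] = [3,7] − [2,7] + [2,3].
The resulting 24×16 matrix has rank 15, and its Smith normal form has invariant factors (1,1,1,1,1,1,1,1,1,1,1,1,1,1,1).

Now H_k = ker ∂_k / im ∂_{k+1}, so:

  H_0: rank C_0 − rank ∂_1 = 8 − 7 = 1, and the invariant factors of ∂_1 are all 1, so H_0 = Z.
  H_1: rank ker ∂_1 − rank ∂_2 = (24 − 7) − 15 = 2, and the invariant factors of ∂_2 are all 1, so H_1 = Z^2.
  H_2: rank ker ∂_2 − rank ∂_3 = (16 − 15) − 0 = 1, and there is no ∂_3, so H_2 = Z.

(K is a triangulation of the torus T^2.)

H_0 ≅ Z,  H_1 ≅ Z^2,  H_2 ≅ Z.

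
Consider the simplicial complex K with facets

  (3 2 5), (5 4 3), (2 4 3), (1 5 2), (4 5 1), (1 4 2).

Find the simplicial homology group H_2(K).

H_2 = Z.

K has 5 vertices, 9 edges, 6 triangles.
rank ∂_2 = 5, rank ∂_3 = 0 ⇒ b_2 = 6 − 5 − 0 = 1. So H_2 = Z.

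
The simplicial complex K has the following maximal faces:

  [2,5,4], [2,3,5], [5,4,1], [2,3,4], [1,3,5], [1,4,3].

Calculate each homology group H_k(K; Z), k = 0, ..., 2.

H_0 = Z,  H_1 = 0,  H_2 = Z.

Take the total order 1 < 2 < 3 < 4 < 5 on the vertex set. Then K (dimension 2) consists of the simplices:

  0-simplices (5): [1], [2], [3], [4], [5]
  1-simplices (9): [1,3], [1,4], [1,5], [2,3], [2,4], [2,5], [3,4], [3,5], [4,5]
  2-simplices (6): [1,3,4], [1,3,5], [1,4,5], [2,3,4], [2,3,5], [2,4,5]

so the chain groups are C_0 ≅ Z^5, C_1 ≅ Z^9, C_2 ≅ Z^6.

The boundary map ∂_1: C_1 → C_0 sends each edge [p,q] (with p < q) to q − p.
As a 5×9 matrix over Z this has rank 4, with invariant factors (1,1,1,1).

∂_2: C_2 → C_1 sends each 2-simplex [p,q,r] to [q,r] − [p,r] + [p,q]. For instance
  ∂[1,4,5] = [4,5] − [1,5] + [1,4],
  ∂[2,3,4] = [3,4] − [2,4] + [2,3].
This gives a 9×6 integer matrix of rank 5; reducing to Smith normal form yields diagonal entries (1,1,1,1,1).

Computing H_k = (kernel of ∂_k) / (image of ∂_{k+1}):

  H_0: rank C_0 − rank ∂_1 = 5 − 4 = 1, and the invariant factors of ∂_1 are all 1, so H_0 = Z.
  H_1: rank ker ∂_1 − rank ∂_2 = (9 − 4) − 5 = 0, and the invariant factors of ∂_2 are all 1, so H_1 = 0.
  H_2: rank ker ∂_2 − rank ∂_3 = (6 − 5) − 0 = 1, and there is no ∂_3, so H_2 = Z.

As a check, the Euler characteristic is 5 − 9 + 6 = 2, which agrees with 1 − 0 + 1 = 2.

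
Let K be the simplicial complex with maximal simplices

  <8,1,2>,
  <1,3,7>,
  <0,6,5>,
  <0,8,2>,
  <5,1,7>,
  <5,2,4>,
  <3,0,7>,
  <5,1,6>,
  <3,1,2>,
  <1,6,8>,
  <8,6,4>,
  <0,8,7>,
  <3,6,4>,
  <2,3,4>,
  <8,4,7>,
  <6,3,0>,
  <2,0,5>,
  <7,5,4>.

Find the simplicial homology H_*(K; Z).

Fix the vertex order 0 < 1 < 2 < 3 < 4 < 5 < 6 < 7 < 8 and write every simplex with vertices in increasing order. Then dim K = 2 and the simplices of K are:

  0-simplices (9): [0], [1], [2], [3], [4], [5], [6], [7], [8]
  1-simplices (27): (27 of them)
  2-simplices (18): [0,2,5], [0,2,8], [0,3,6], [0,3,7], [0,5,6], [0,7,8], [1,2,3], [1,2,8], [1,3,7], [1,5,6], [1,5,7], [1,6,8], [2,3,4], [2,4,5], [3,4,6], [4,5,7], [4,6,8], [4,7,8]

so the chain groups are C_0 ≅ Z^9, C_1 ≅ Z^27, C_2 ≅ Z^18.

∂_1: C_1 → C_0 is given by ∂[p,q] = [q] − [p]. For instance
  ∂[1,5] = [5] − [1].
As a 9×27 matrix over Z this has rank 8, with invariant factors (1,1,1,1,1,1,1,1).

∂_2: C_2 → C_1 acts by ∂[p,q,r] = [q,r] − [p,r] + [p,q]. For instance
  ∂[1,5,6] = [5,6] − [1,6] + [1,5],
  ∂[1,5,7] = [5,7] − [1,7] + [1,5].
The 27×18 boundary matrix has rank 17 and Smith normal form diag(1,1,1,1,1,1,1,1,1,1,1,1,1,1,1,1,1).

Now H_k = ker ∂_k / im ∂_{k+1}, so:

  H_0: rank C_0 − rank ∂_1 = 9 − 8 = 1, and the invariant factors of ∂_1 are all 1, so H_0 ≅ Z.
  H_1: rank ker ∂_1 − rank ∂_2 = (27 − 8) − 17 = 2, and the invariant factors of ∂_2 are all 1, so H_1 ≅ Z^2.
  H_2: rank ker ∂_2 − rank ∂_3 = (18 − 17) − 0 = 1, and there is no ∂_3, so H_2 ≅ Z.

As a check, the Euler characteristic is 9 − 27 + 18 = 0, which agrees with 1 − 2 + 1 = 0.

H_0 = Z,  H_1 = Z^2,  H_2 = Z.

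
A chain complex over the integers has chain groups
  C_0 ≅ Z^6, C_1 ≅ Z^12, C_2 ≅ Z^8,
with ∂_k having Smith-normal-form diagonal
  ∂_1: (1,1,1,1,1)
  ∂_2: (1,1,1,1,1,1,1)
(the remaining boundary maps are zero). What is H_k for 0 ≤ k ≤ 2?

H_0 = Z,  H_1 = 0,  H_2 = Z.

H_0: b_0 = 6 − 0 − 5 = 1; torsion from ∂_1 factors > 1: none. So H_0 = Z.
H_1: b_1 = 12 − 5 − 7 = 0; torsion from ∂_2 factors > 1: none. So H_1 = 0.
H_2: b_2 = 8 − 7 − 0 = 1; torsion from ∂_3 factors > 1: none. So H_2 = Z.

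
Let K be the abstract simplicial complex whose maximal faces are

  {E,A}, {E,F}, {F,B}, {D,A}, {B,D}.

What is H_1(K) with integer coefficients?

Order the vertices as A < B < D < E < F. Listing each simplex with vertices in this order, K has dimension 1 with simplices:

  0-simplices (5): A, B, D, E, F
  1-simplices (5): AD, AE, BD, BF, EF

so the chain groups are C_0 ≅ Z^5, C_1 ≅ Z^5.

The boundary map ∂_1: C_1 → C_0 is given by ∂[p,q] = [q] − [p]. For instance
  ∂AD = D − A.
As a 5×5 matrix over Z this has rank 4, with invariant factors (1,1,1,1).

Now H_k = ker ∂_k / im ∂_{k+1}, so:

  H_1: rank ker ∂_1 − rank ∂_2 = (5 − 4) − 0 = 1, and there is no ∂_2, so H_1 ≅ Z.

H_1 = Z.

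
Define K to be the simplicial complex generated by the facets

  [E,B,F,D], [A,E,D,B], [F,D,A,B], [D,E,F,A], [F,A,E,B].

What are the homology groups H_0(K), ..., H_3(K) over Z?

Fix the vertex order A < B < D < E < F and write every simplex with vertices in increasing order. Then dim K = 3 and the simplices of K are:

  0-simplices (5): A, B, D, E, F
  1-simplices (10): AB, AD, AE, AF, BD, BE, BF, DE, DF, EF
  2-simplices (10): ABD, ABE, ABF, ADE, ADF, AEF, BDE, BDF, BEF, DEF
  3-simplices (5): ABDE, ABDF, ABEF, ADEF, BDEF

giving chain groups C_0 ≅ Z^5, C_1 ≅ Z^10, C_2 ≅ Z^10, C_3 ≅ Z^5.

∂_1: C_1 → C_0 maps an edge to its endpoints' difference, ∂[p,q] = q − p.
As a 5×10 matrix over Z this has rank 4, with invariant factors (1,1,1,1).

The boundary map ∂_2: C_2 → C_1 acts by ∂[p,q,r] = [q,r] − [p,r] + [p,q]. For instance
  ∂ABD = BD − AD + AB,
  ∂ADE = DE − AE + AD.
As a 10×10 matrix over Z this has rank 6, with invariant factors (1,1,1,1,1,1).

∂_3: C_3 → C_2 sends each 3-simplex σ to the alternating sum Σ_i (−1)^i (σ with its i-th vertex removed). For instance
  ∂ADEF = DEF − AEF + ADF − ADE,
  ∂ABEF = BEF − AEF + ABF − ABE.
The 10×5 boundary matrix has rank 4 and Smith normal form diag(1,1,1,1).

Computing H_k = (kernel of ∂_k) / (image of ∂_{k+1}):

  H_0: rank C_0 − rank ∂_1 = 5 − 4 = 1, and the invariant factors of ∂_1 are all 1, so H_0 ≅ Z.
  H_1: rank ker ∂_1 − rank ∂_2 = (10 − 4) − 6 = 0, and the invariant factors of ∂_2 are all 1, so H_1 ≅ 0.
  H_2: rank ker ∂_2 − rank ∂_3 = (10 − 6) − 4 = 0, and the invariant factors of ∂_3 are all 1, so H_2 ≅ 0.
  H_3: rank ker ∂_3 − rank ∂_4 = (5 − 4) − 0 = 1, and there is no ∂_4, so H_3 ≅ Z.

H_0 ≅ Z,  H_1 = 0,  H_2 = 0,  H_3 ≅ Z.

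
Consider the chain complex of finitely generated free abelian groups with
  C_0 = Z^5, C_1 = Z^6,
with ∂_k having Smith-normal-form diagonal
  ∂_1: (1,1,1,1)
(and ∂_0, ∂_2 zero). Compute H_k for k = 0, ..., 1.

H_0: b_0 = 5 − 0 − 4 = 1; torsion from ∂_1 factors > 1: none. So H_0 ≅ Z.
H_1: b_1 = 6 − 4 − 0 = 2; torsion from ∂_2 factors > 1: none. So H_1 ≅ Z^2.

H_0 ≅ Z,  H_1 ≅ Z^2.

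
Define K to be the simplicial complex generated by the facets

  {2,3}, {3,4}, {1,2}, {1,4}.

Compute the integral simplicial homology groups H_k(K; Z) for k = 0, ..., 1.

H_0 = Z,  H_1 = Z.

Fix the vertex order 1 < 2 < 3 < 4 and write every simplex with vertices in increasing order. Then dim K = 1 and the simplices of K are:

  0-simplices (4): [1], [2], [3], [4]
  1-simplices (4): [1,2], [1,4], [2,3], [3,4]

Hence C_0 ≅ Z^4, C_1 ≅ Z^4.

Boundary ∂_1: C_1 → C_0 is given by ∂[p,q] = [q] − [p].
This gives a 4×4 integer matrix of rank 3; reducing to Smith normal form yields diagonal entries (1,1,1).

From H_k ≅ ker(∂_k) / im(∂_{k+1}) we obtain:

  H_0: rank C_0 − rank ∂_1 = 4 − 3 = 1, and the invariant factors of ∂_1 are all 1, so H_0 ≅ Z.
  H_1: rank ker ∂_1 − rank ∂_2 = (4 − 3) − 0 = 1, and there is no ∂_2, so H_1 ≅ Z.

As a check, the Euler characteristic is 4 − 4 = 0, which agrees with 1 − 1 = 0.
(K is a triangulation of the circle S^1.)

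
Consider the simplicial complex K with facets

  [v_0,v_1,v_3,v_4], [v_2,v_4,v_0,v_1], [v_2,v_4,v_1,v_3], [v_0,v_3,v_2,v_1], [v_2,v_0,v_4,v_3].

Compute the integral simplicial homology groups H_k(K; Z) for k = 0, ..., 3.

H_0 = Z,  H_1 = 0,  H_2 = 0,  H_3 = Z.

Order the vertices as v_0 < v_1 < v_2 < v_3 < v_4. Listing each simplex with vertices in this order, K has dimension 3 with simplices:

  0-simplices (5): [v_0], [v_1], [v_2], [v_3], [v_4]
  1-simplices (10): [v_0,v_1], [v_0,v_2], [v_0,v_3], [v_0,v_4], [v_1,v_2], [v_1,v_3], [v_1,v_4], [v_2,v_3], [v_2,v_4], [v_3,v_4]
  2-simplices (10): [v_0,v_1,v_2], [v_0,v_1,v_3], [v_0,v_1,v_4], [v_0,v_2,v_3], [v_0,v_2,v_4], [v_0,v_3,v_4], [v_1,v_2,v_3], [v_1,v_2,v_4], [v_1,v_3,v_4], [v_2,v_3,v_4]
  3-simplices (5): [v_0,v_1,v_2,v_3], [v_0,v_1,v_2,v_4], [v_0,v_1,v_3,v_4], [v_0,v_2,v_3,v_4], [v_1,v_2,v_3,v_4]

Hence C_0 ≅ Z^5, C_1 ≅ Z^10, C_2 ≅ Z^10, C_3 ≅ Z^5.

The boundary map ∂_1: C_1 → C_0 maps an edge to its endpoints' difference, ∂[p,q] = q − p. For instance
  ∂[v_3,v_4] = [v_4] − [v_3].
The resulting 5×10 matrix has rank 4, and its Smith normal form has invariant factors (1,1,1,1).

Boundary ∂_2: C_2 → C_1 sends each 2-simplex [p,q,r] to [q,r] − [p,r] + [p,q]. For instance
  ∂[v_0,v_1,v_4] = [v_1,v_4] − [v_0,v_4] + [v_0,v_1],
  ∂[v_0,v_3,v_4] = [v_3,v_4] − [v_0,v_4] + [v_0,v_3].
As a 10×10 matrix over Z this has rank 6, with invariant factors (1,1,1,1,1,1).

The boundary map ∂_3: C_3 → C_2 sends each 3-simplex σ to the alternating sum Σ_i (−1)^i (σ with its i-th vertex removed). For instance
  ∂[v_0,v_1,v_2,v_4] = [v_1,v_2,v_4] − [v_0,v_2,v_4] + [v_0,v_1,v_4] − [v_0,v_1,v_2],
  ∂[v_1,v_2,v_3,v_4] = [v_2,v_3,v_4] − [v_1,v_3,v_4] + [v_1,v_2,v_4] − [v_1,v_2,v_3].
The 10×5 boundary matrix has rank 4 and Smith normal form diag(1,1,1,1).

From H_k ≅ ker(∂_k) / im(∂_{k+1}) we obtain:

  H_0: rank C_0 − rank ∂_1 = 5 − 4 = 1, and the invariant factors of ∂_1 are all 1, so H_0 ≅ Z.
  H_1: rank ker ∂_1 − rank ∂_2 = (10 − 4) − 6 = 0, and the invariant factors of ∂_2 are all 1, so H_1 ≅ 0.
  H_2: rank ker ∂_2 − rank ∂_3 = (10 − 6) − 4 = 0, and the invariant factors of ∂_3 are all 1, so H_2 ≅ 0.
  H_3: rank ker ∂_3 − rank ∂_4 = (5 − 4) − 0 = 1, and there is no ∂_4, so H_3 ≅ Z.

(K is a triangulation of the 3-sphere S^3.)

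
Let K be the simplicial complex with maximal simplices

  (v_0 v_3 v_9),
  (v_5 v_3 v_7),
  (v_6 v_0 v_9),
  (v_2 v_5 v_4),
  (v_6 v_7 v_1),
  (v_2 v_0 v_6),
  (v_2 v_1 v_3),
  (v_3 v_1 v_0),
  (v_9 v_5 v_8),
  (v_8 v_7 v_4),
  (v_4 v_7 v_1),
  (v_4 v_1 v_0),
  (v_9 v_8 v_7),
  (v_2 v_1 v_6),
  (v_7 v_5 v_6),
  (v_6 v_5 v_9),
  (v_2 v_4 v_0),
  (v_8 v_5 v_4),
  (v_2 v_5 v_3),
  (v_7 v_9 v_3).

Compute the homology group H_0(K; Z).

Order the vertices as v_0 < v_1 < v_2 < v_3 < v_4 < v_5 < v_6 < v_7 < v_8 < v_9. Listing each simplex with vertices in this order, K has dimension 2 with simplices:

  0-simplices (10): [v_0], [v_1], [v_2], [v_3], [v_4], [v_5], [v_6], [v_7], [v_8], [v_9]
  1-simplices (30): (30 of them)
  2-simplices (20): (20 of them)

giving chain groups C_0 ≅ Z^10, C_1 ≅ Z^30, C_2 ≅ Z^20.

∂_1: C_1 → C_0 is given by ∂[p,q] = [q] − [p].
As a 10×30 matrix over Z this has rank 9, with invariant factors (1,1,1,1,1,1,1,1,1).

∂_2: C_2 → C_1 sends each 2-simplex [p,q,r] to [q,r] − [p,r] + [p,q]. For instance
  ∂[v_1,v_4,v_7] = [v_4,v_7] − [v_1,v_7] + [v_1,v_4],
  ∂[v_5,v_8,v_9] = [v_8,v_9] − [v_5,v_9] + [v_5,v_8].
As a 30×20 matrix over Z this has rank 20, with invariant factors (1,1,1,1,1,1,1,1,1,1,1,1,1,1,1,1,1,1,1,2).

Computing H_k = (kernel of ∂_k) / (image of ∂_{k+1}):

  H_0: rank C_0 − rank ∂_1 = 10 − 9 = 1, and the invariant factors of ∂_1 are all 1, so H_0 ≅ Z.

H_0 = Z.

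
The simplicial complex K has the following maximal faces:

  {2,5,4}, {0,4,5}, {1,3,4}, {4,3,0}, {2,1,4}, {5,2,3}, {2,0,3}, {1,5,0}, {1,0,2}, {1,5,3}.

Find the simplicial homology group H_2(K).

H_2 ≅ 0.

We work with the vertex ordering 0 < 1 < 2 < 3 < 4 < 5. The simplices of K, each written with vertices in increasing order, are:

  0-simplices (6): [0], [1], [2], [3], [4], [5]
  1-simplices (15): [0,1], [0,2], [0,3], [0,4], [0,5], [1,2], [1,3], [1,4], [1,5], [2,3], [2,4], [2,5], [3,4], [3,5], [4,5]
  2-simplices (10): [0,1,2], [0,1,5], [0,2,3], [0,3,4], [0,4,5], [1,2,4], [1,3,4], [1,3,5], [2,3,5], [2,4,5]

Hence C_0 ≅ Z^6, C_1 ≅ Z^15, C_2 ≅ Z^10.

The boundary map ∂_1: C_1 → C_0 is given by ∂[p,q] = [q] − [p].
The resulting 6×15 matrix has rank 5, and its Smith normal form has invariant factors (1,1,1,1,1).

∂_2: C_2 → C_1 maps a triangle to the signed sum of its edges. For instance
  ∂[0,4,5] = [4,5] − [0,5] + [0,4],
  ∂[0,2,3] = [2,3] − [0,3] + [0,2].
The resulting 15×10 matrix has rank 10, and its Smith normal form has invariant factors (1,1,1,1,1,1,1,1,1,2).

From H_k ≅ ker(∂_k) / im(∂_{k+1}) we obtain:

  H_2: rank ker ∂_2 − rank ∂_3 = (10 − 10) − 0 = 0, and there is no ∂_3, so H_2 ≅ 0.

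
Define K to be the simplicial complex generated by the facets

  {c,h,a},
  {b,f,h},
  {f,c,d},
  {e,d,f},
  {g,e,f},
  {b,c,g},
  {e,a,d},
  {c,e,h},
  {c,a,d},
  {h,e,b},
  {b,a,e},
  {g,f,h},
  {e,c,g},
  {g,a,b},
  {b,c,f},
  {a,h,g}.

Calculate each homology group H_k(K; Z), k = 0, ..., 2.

H_0 ≅ Z,  H_1 ≅ Z^2,  H_2 ≅ Z.

Fix the vertex order a < b < c < d < e < f < g < h and write every simplex with vertices in increasing order. Then dim K = 2 and the simplices of K are:

  0-simplices (8): a, b, c, d, e, f, g, h
  1-simplices (24): ab, ac, ad, ae, ag, ah, bc, be, bf, bg, bh, cd, ce, cf, cg, ch, de, df, ef, eg, eh, fg, fh, gh
  2-simplices (16): abe, abg, acd, ach, ade, agh, bcf, bcg, beh, bfh, cdf, ceg, ceh, def, efg, fgh

giving chain groups C_0 ≅ Z^8, C_1 ≅ Z^24, C_2 ≅ Z^16.

∂_1: C_1 → C_0 is given by ∂[p,q] = [q] − [p].
This gives a 8×24 integer matrix of rank 7; reducing to Smith normal form yields diagonal entries (1,1,1,1,1,1,1).

∂_2: C_2 → C_1 acts by ∂[p,q,r] = [q,r] − [p,r] + [p,q]. For instance
  ∂agh = gh − ah + ag,
  ∂def = ef − df + de.
The 24×16 boundary matrix has rank 15 and Smith normal form diag(1,1,1,1,1,1,1,1,1,1,1,1,1,1,1).

Now H_k = ker ∂_k / im ∂_{k+1}, so:

  H_0: rank C_0 − rank ∂_1 = 8 − 7 = 1, and the invariant factors of ∂_1 are all 1, so H_0 ≅ Z.
  H_1: rank ker ∂_1 − rank ∂_2 = (24 − 7) − 15 = 2, and the invariant factors of ∂_2 are all 1, so H_1 ≅ Z^2.
  H_2: rank ker ∂_2 − rank ∂_3 = (16 − 15) − 0 = 1, and there is no ∂_3, so H_2 ≅ Z.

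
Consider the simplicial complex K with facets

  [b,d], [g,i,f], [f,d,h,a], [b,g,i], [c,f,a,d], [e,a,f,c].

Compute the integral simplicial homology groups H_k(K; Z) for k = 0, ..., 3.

Take the total order a < b < c < d < e < f < g < h < i on the vertex set. Then K (dimension 3) consists of the simplices:

  0-simplices (9): a, b, c, d, e, f, g, h, i
  1-simplices (18): ac, ad, ae, af, ah, bd, bg, bi, cd, ce, cf, df, dh, ef, fg, fh, fi, gi
  2-simplices (12): acd, ace, acf, adf, adh, aef, afh, bgi, cdf, cef, dfh, fgi
  3-simplices (3): acdf, acef, adfh

Hence C_0 ≅ Z^9, C_1 ≅ Z^18, C_2 ≅ Z^12, C_3 ≅ Z^3.

Boundary ∂_1: C_1 → C_0 maps an edge to its endpoints' difference, ∂[p,q] = q − p. For instance
  ∂af = f − a.
This gives a 9×18 integer matrix of rank 8; reducing to Smith normal form yields diagonal entries (1,1,1,1,1,1,1,1).

Boundary ∂_2: C_2 → C_1 sends each 2-simplex [p,q,r] to [q,r] − [p,r] + [p,q]. For instance
  ∂adf = df − af + ad,
  ∂acd = cd − ad + ac.
This gives a 18×12 integer matrix of rank 9; reducing to Smith normal form yields diagonal entries (1,1,1,1,1,1,1,1,1).

The boundary map ∂_3: C_3 → C_2 sends each 3-simplex σ to the alternating sum Σ_i (−1)^i (σ with its i-th vertex removed). For instance
  ∂acef = cef − aef + acf − ace,
  ∂adfh = dfh − afh + adh − adf.
As a 12×3 matrix over Z this has rank 3, with invariant factors (1,1,1).

From H_k ≅ ker(∂_k) / im(∂_{k+1}) we obtain:

  H_0: rank C_0 − rank ∂_1 = 9 − 8 = 1, and the invariant factors of ∂_1 are all 1, so H_0 = Z.
  H_1: rank ker ∂_1 − rank ∂_2 = (18 − 8) − 9 = 1, and the invariant factors of ∂_2 are all 1, so H_1 = Z.
  H_2: rank ker ∂_2 − rank ∂_3 = (12 − 9) − 3 = 0, and the invariant factors of ∂_3 are all 1, so H_2 = 0.
  H_3: rank ker ∂_3 − rank ∂_4 = (3 − 3) − 0 = 0, and there is no ∂_4, so H_3 = 0.

As a check, the Euler characteristic is 9 − 18 + 12 − 3 = 0, which agrees with 1 − 1 + 0 − 0 = 0.

H_0 ≅ Z,  H_1 ≅ Z,  H_2 = 0,  H_3 = 0.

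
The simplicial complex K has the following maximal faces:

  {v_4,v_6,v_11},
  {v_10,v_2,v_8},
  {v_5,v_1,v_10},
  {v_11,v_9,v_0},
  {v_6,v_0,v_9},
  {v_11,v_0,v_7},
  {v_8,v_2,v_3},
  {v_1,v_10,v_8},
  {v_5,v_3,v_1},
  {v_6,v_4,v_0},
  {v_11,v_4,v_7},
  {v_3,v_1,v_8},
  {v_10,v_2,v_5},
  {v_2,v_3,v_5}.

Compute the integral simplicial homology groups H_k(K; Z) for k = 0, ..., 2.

K has 12 vertices, 24 edges, 14 triangles.
rank ∂_0 = 0, rank ∂_1 = 10 ⇒ b_0 = 12 − 0 − 10 = 2; all invariant factors of ∂_1 are 1 so no torsion. So H_0 ≅ Z^2.
rank ∂_1 = 10, rank ∂_2 = 13 ⇒ b_1 = 24 − 10 − 13 = 1; all invariant factors of ∂_2 are 1 so no torsion. So H_1 ≅ Z.
rank ∂_2 = 13, rank ∂_3 = 0 ⇒ b_2 = 14 − 13 − 0 = 1. So H_2 ≅ Z.

H_0 = Z^2,  H_1 = Z,  H_2 = Z.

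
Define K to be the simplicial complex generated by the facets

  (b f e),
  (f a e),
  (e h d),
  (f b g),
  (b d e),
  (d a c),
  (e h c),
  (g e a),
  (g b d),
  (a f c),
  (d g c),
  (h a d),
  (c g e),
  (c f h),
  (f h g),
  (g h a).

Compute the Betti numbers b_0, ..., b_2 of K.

b_0 = 1, b_1 = 2, b_2 = 1.

Take the total order a < b < c < d < e < f < g < h on the vertex set. Then K (dimension 2) consists of the simplices:

  0-simplices (8): a, b, c, d, e, f, g, h
  1-simplices (24): ac, ad, ae, af, ag, ah, bd, be, bf, bg, cd, ce, cf, cg, ch, de, dg, dh, ef, eg, eh, fg, fh, gh
  2-simplices (16): acd, acf, adh, aef, aeg, agh, bde, bdg, bef, bfg, cdg, ceg, ceh, cfh, deh, fgh

so the chain groups are C_0 ≅ Z^8, C_1 ≅ Z^24, C_2 ≅ Z^16.

Boundary ∂_1: C_1 → C_0 maps an edge to its endpoints' difference, ∂[p,q] = q − p.
The resulting 8×24 matrix has rank 7, and its Smith normal form has invariant factors (1,1,1,1,1,1,1).

∂_2: C_2 → C_1 acts by ∂[p,q,r] = [q,r] − [p,r] + [p,q]. For instance
  ∂bef = ef − bf + be,
  ∂agh = gh − ah + ag.
The resulting 24×16 matrix has rank 15, and its Smith normal form has invariant factors (1,1,1,1,1,1,1,1,1,1,1,1,1,1,1).

Now H_k = ker ∂_k / im ∂_{k+1}, so:

  H_0: rank C_0 − rank ∂_1 = 8 − 7 = 1, and the invariant factors of ∂_1 are all 1, so H_0 ≅ Z.
  H_1: rank ker ∂_1 − rank ∂_2 = (24 − 7) − 15 = 2, and the invariant factors of ∂_2 are all 1, so H_1 ≅ Z^2.
  H_2: rank ker ∂_2 − rank ∂_3 = (16 − 15) − 0 = 1, and there is no ∂_3, so H_2 ≅ Z.

Hence the Betti numbers are b_0 = 1, b_1 = 2, b_2 = 1.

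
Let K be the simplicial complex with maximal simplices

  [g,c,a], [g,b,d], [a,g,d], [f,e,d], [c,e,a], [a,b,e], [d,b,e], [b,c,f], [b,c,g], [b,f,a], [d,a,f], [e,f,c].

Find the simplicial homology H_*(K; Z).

H_0 = Z,  H_1 = Z/2Z,  H_2 = 0.

We work with the vertex ordering a < b < c < d < e < f < g. The simplices of K, each written with vertices in increasing order, are:

  0-simplices (7): a, b, c, d, e, f, g
  1-simplices (18): ab, ac, ad, ae, af, ag, bc, bd, be, bf, bg, ce, cf, cg, de, df, dg, ef
  2-simplices (12): abe, abf, ace, acg, adf, adg, bcf, bcg, bde, bdg, cef, def

giving chain groups C_0 ≅ Z^7, C_1 ≅ Z^18, C_2 ≅ Z^12.

∂_1: C_1 → C_0 maps an edge to its endpoints' difference, ∂[p,q] = q − p. For instance
  ∂ad = d − a.
As a 7×18 matrix over Z this has rank 6, with invariant factors (1,1,1,1,1,1).

The boundary map ∂_2: C_2 → C_1 sends each 2-simplex [p,q,r] to [q,r] − [p,r] + [p,q]. For instance
  ∂bdg = dg − bg + bd,
  ∂bcg = cg − bg + bc.
This gives a 18×12 integer matrix of rank 12; reducing to Smith normal form yields diagonal entries (1,1,1,1,1,1,1,1,1,1,1,2).

Now H_k = ker ∂_k / im ∂_{k+1}, so:

  H_0: rank C_0 − rank ∂_1 = 7 − 6 = 1, and the invariant factors of ∂_1 are all 1, so H_0 ≅ Z.
  H_1: rank ker ∂_1 − rank ∂_2 = (18 − 6) − 12 = 0, and ∂_2 has invariant factor 2 > 1, so H_1 ≅ Z/2Z.
  H_2: rank ker ∂_2 − rank ∂_3 = (12 − 12) − 0 = 0, and there is no ∂_3, so H_2 ≅ 0.

As a check, the Euler characteristic is 7 − 18 + 12 = 1, which agrees with 1 − 0 + 0 = 1.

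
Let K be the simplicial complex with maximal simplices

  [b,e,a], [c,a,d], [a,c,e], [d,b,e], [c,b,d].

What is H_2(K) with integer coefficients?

Order the vertices as a < b < c < d < e. Listing each simplex with vertices in this order, K has dimension 2 with simplices:

  0-simplices (5): a, b, c, d, e
  1-simplices (10): ab, ac, ad, ae, bc, bd, be, cd, ce, de
  2-simplices (5): abe, acd, ace, bcd, bde

giving chain groups C_0 ≅ Z^5, C_1 ≅ Z^10, C_2 ≅ Z^5.

∂_1: C_1 → C_0 is given by ∂[p,q] = [q] − [p]. For instance
  ∂bc = c − b.
As a 5×10 matrix over Z this has rank 4, with invariant factors (1,1,1,1).

Boundary ∂_2: C_2 → C_1 sends each 2-simplex [p,q,r] to [q,r] − [p,r] + [p,q]. For instance
  ∂acd = cd − ad + ac,
  ∂bde = de − be + bd.
As a 10×5 matrix over Z this has rank 5, with invariant factors (1,1,1,1,1).

From H_k ≅ ker(∂_k) / im(∂_{k+1}) we obtain:

  H_2: rank ker ∂_2 − rank ∂_3 = (5 − 5) − 0 = 0, and there is no ∂_3, so H_2 ≅ 0.

(K is a triangulation of the Möbius band.)

H_2 ≅ 0.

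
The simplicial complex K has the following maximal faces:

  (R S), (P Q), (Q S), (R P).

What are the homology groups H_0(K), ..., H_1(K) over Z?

Take the total order P < Q < R < S on the vertex set. Then K (dimension 1) consists of the simplices:

  0-simplices (4): P, Q, R, S
  1-simplices (4): PQ, PR, QS, RS

so the chain groups are C_0 ≅ Z^4, C_1 ≅ Z^4.

∂_1: C_1 → C_0 is given by ∂[p,q] = [q] − [p]. For instance
  ∂PR = R − P.
This gives a 4×4 integer matrix of rank 3; reducing to Smith normal form yields diagonal entries (1,1,1).

Computing H_k = (kernel of ∂_k) / (image of ∂_{k+1}):

  H_0: rank C_0 − rank ∂_1 = 4 − 3 = 1, and the invariant factors of ∂_1 are all 1, so H_0 = Z.
  H_1: rank ker ∂_1 − rank ∂_2 = (4 − 3) − 0 = 1, and there is no ∂_2, so H_1 = Z.

H_0 ≅ Z,  H_1 ≅ Z.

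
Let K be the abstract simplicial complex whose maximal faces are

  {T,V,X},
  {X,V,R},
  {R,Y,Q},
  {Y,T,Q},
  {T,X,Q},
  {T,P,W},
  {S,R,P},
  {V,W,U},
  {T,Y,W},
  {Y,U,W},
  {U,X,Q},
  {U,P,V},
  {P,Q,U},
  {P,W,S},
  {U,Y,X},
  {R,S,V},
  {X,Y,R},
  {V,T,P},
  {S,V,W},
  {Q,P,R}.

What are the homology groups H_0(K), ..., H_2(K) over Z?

Order the vertices as P < Q < R < S < T < U < V < W < X < Y. Listing each simplex with vertices in this order, K has dimension 2 with simplices:

  0-simplices (10): P, Q, R, S, T, U, V, W, X, Y
  1-simplices (30): PQ, PR, PS, PT, PU, PV, PW, QR, QT, QU, QX, QY, RS, RV, RX, RY, SV, SW, TV, TW, TX, TY, UV, UW, UX, UY, VW, VX, WY, XY
  2-simplices (20): PQR, PQU, PRS, PSW, PTV, PTW, PUV, QRY, QTX, QTY, QUX, RSV, RVX, RXY, SVW, TVX, TWY, UVW, UWY, UXY

so the chain groups are C_0 ≅ Z^10, C_1 ≅ Z^30, C_2 ≅ Z^20.

Boundary ∂_1: C_1 → C_0 sends each edge [p,q] (with p < q) to q − p. For instance
  ∂PS = S − P.
The 10×30 boundary matrix has rank 9 and Smith normal form diag(1,1,1,1,1,1,1,1,1).

The boundary map ∂_2: C_2 → C_1 sends each 2-simplex [p,q,r] to [q,r] − [p,r] + [p,q]. For instance
  ∂PUV = UV − PV + PU,
  ∂SVW = VW − SW + SV.
The 30×20 boundary matrix has rank 20 and Smith normal form diag(1,1,1,1,1,1,1,1,1,1,1,1,1,1,1,1,1,1,1,2).

Computing H_k = (kernel of ∂_k) / (image of ∂_{k+1}):

  H_0: rank C_0 − rank ∂_1 = 10 − 9 = 1, and the invariant factors of ∂_1 are all 1, so H_0 ≅ Z.
  H_1: rank ker ∂_1 − rank ∂_2 = (30 − 9) − 20 = 1, and ∂_2 has invariant factor 2 > 1, so H_1 ≅ Z × Z/2.
  H_2: rank ker ∂_2 − rank ∂_3 = (20 − 20) − 0 = 0, and there is no ∂_3, so H_2 ≅ 0.

(K is a triangulation of the Klein bottle.)

H_0 = Z,  H_1 = Z × Z/2,  H_2 = 0.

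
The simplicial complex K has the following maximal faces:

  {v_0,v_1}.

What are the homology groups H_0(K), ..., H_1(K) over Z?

Fix the vertex order v_0 < v_1 and write every simplex with vertices in increasing order. Then dim K = 1 and the simplices of K are:

  0-simplices (2): [v_0], [v_1]
  1-simplices (1): [v_0,v_1]

giving chain groups C_0 ≅ Z^2, C_1 ≅ Z^1.

∂_1: C_1 → C_0 sends each edge [p,q] (with p < q) to q − p. For instance
  ∂[v_0,v_1] = [v_1] − [v_0].
As a 2×1 matrix over Z this has rank 1, with invariant factors (1).

From H_k ≅ ker(∂_k) / im(∂_{k+1}) we obtain:

  H_0: rank C_0 − rank ∂_1 = 2 − 1 = 1, and the invariant factors of ∂_1 are all 1, so H_0 ≅ Z.
  H_1: rank ker ∂_1 − rank ∂_2 = (1 − 1) − 0 = 0, and there is no ∂_2, so H_1 ≅ 0.

H_0 ≅ Z,  H_1 = 0.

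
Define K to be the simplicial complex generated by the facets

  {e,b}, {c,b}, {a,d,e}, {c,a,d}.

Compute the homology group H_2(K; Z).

Fix the vertex order a < b < c < d < e and write every simplex with vertices in increasing order. Then dim K = 2 and the simplices of K are:

  0-simplices (5): a, b, c, d, e
  1-simplices (7): ac, ad, ae, bc, be, cd, de
  2-simplices (2): acd, ade

Hence C_0 ≅ Z^5, C_1 ≅ Z^7, C_2 ≅ Z^2.

The boundary map ∂_1: C_1 → C_0 sends each edge [p,q] (with p < q) to q − p.
As a 5×7 matrix over Z this has rank 4, with invariant factors (1,1,1,1).

Boundary ∂_2: C_2 → C_1 acts by ∂[p,q,r] = [q,r] − [p,r] + [p,q]. For instance
  ∂ade = de − ae + ad,
  ∂acd = cd − ad + ac.
The resulting 7×2 matrix has rank 2, and its Smith normal form has invariant factors (1,1).

Computing H_k = (kernel of ∂_k) / (image of ∂_{k+1}):

  H_2: rank ker ∂_2 − rank ∂_3 = (2 − 2) − 0 = 0, and there is no ∂_3, so H_2 ≅ 0.

H_2 = 0.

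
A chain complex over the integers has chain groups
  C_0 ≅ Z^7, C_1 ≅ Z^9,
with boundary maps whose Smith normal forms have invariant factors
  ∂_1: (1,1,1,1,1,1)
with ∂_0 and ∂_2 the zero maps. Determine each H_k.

H_0: b_0 = 7 − 0 − 6 = 1; torsion from ∂_1 factors > 1: none. So H_0 = Z.
H_1: b_1 = 9 − 6 − 0 = 3; torsion from ∂_2 factors > 1: none. So H_1 = Z^3.

H_0 = Z,  H_1 = Z^3.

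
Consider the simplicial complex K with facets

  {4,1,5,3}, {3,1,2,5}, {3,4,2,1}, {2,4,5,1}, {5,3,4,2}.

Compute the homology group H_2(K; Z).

H_2 ≅ 0.

Order the vertices as 1 < 2 < 3 < 4 < 5. Listing each simplex with vertices in this order, K has dimension 3 with simplices:

  0-simplices (5): [1], [2], [3], [4], [5]
  1-simplices (10): [1,2], [1,3], [1,4], [1,5], [2,3], [2,4], [2,5], [3,4], [3,5], [4,5]
  2-simplices (10): [1,2,3], [1,2,4], [1,2,5], [1,3,4], [1,3,5], [1,4,5], [2,3,4], [2,3,5], [2,4,5], [3,4,5]
  3-simplices (5): [1,2,3,4], [1,2,3,5], [1,2,4,5], [1,3,4,5], [2,3,4,5]

so the chain groups are C_0 ≅ Z^5, C_1 ≅ Z^10, C_2 ≅ Z^10, C_3 ≅ Z^5.

Boundary ∂_1: C_1 → C_0 sends each edge [p,q] (with p < q) to q − p.
The resulting 5×10 matrix has rank 4, and its Smith normal form has invariant factors (1,1,1,1).

∂_2: C_2 → C_1 sends each 2-simplex [p,q,r] to [q,r] − [p,r] + [p,q]. For instance
  ∂[1,2,5] = [2,5] − [1,5] + [1,2],
  ∂[1,2,3] = [2,3] − [1,3] + [1,2].
This gives a 10×10 integer matrix of rank 6; reducing to Smith normal form yields diagonal entries (1,1,1,1,1,1).

∂_3: C_3 → C_2 sends each 3-simplex σ to the alternating sum Σ_i (−1)^i (σ with its i-th vertex removed). For instance
  ∂[1,2,4,5] = [2,4,5] − [1,4,5] + [1,2,5] − [1,2,4],
  ∂[2,3,4,5] = [3,4,5] − [2,4,5] + [2,3,5] − [2,3,4].
The resulting 10×5 matrix has rank 4, and its Smith normal form has invariant factors (1,1,1,1).

Now H_k = ker ∂_k / im ∂_{k+1}, so:

  H_2: rank ker ∂_2 − rank ∂_3 = (10 − 6) − 4 = 0, and the invariant factors of ∂_3 are all 1, so H_2 = 0.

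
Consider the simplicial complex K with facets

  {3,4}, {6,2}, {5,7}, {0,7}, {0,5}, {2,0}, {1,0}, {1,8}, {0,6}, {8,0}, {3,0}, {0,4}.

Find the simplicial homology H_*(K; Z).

Fix the vertex order 0 < 1 < 2 < 3 < 4 < 5 < 6 < 7 < 8 and write every simplex with vertices in increasing order. Then dim K = 1 and the simplices of K are:

  0-simplices (9): [0], [1], [2], [3], [4], [5], [6], [7], [8]
  1-simplices (12): [0,1], [0,2], [0,3], [0,4], [0,5], [0,6], [0,7], [0,8], [1,8], [2,6], [3,4], [5,7]

giving chain groups C_0 ≅ Z^9, C_1 ≅ Z^12.

The boundary map ∂_1: C_1 → C_0 sends each edge [p,q] (with p < q) to q − p. For instance
  ∂[1,8] = [8] − [1].
This gives a 9×12 integer matrix of rank 8; reducing to Smith normal form yields diagonal entries (1,1,1,1,1,1,1,1).

From H_k ≅ ker(∂_k) / im(∂_{k+1}) we obtain:

  H_0: rank C_0 − rank ∂_1 = 9 − 8 = 1, and the invariant factors of ∂_1 are all 1, so H_0 = Z.
  H_1: rank ker ∂_1 − rank ∂_2 = (12 − 8) − 0 = 4, and there is no ∂_2, so H_1 = Z^4.

(K is a triangulation of a wedge of 4 circles.)

H_0 ≅ Z,  H_1 ≅ Z^4.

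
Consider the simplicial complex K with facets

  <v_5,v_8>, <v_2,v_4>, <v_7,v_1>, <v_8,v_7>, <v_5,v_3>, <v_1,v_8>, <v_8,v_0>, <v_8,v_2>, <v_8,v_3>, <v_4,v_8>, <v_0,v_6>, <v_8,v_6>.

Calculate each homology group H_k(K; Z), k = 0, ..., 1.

H_0 ≅ Z,  H_1 ≅ Z^4.

K has 9 vertices, 12 edges.
rank ∂_0 = 0, rank ∂_1 = 8 ⇒ b_0 = 9 − 0 − 8 = 1; all invariant factors of ∂_1 are 1 so no torsion. So H_0 = Z.
rank ∂_1 = 8, rank ∂_2 = 0 ⇒ b_1 = 12 − 8 − 0 = 4. So H_1 = Z^4.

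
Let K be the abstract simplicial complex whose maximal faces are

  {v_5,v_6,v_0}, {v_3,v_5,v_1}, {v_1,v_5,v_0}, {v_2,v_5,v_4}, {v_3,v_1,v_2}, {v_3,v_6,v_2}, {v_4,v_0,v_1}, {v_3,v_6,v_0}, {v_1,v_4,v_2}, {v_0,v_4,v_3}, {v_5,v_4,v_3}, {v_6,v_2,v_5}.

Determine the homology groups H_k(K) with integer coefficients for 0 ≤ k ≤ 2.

H_0 ≅ Z,  H_1 ≅ Z/2Z,  H_2 = 0.

Fix the vertex order v_0 < v_1 < v_2 < v_3 < v_4 < v_5 < v_6 and write every simplex with vertices in increasing order. Then dim K = 2 and the simplices of K are:

  0-simplices (7): [v_0], [v_1], [v_2], [v_3], [v_4], [v_5], [v_6]
  1-simplices (18): (18 of them)
  2-simplices (12): (12 of them)

so the chain groups are C_0 ≅ Z^7, C_1 ≅ Z^18, C_2 ≅ Z^12.

∂_1: C_1 → C_0 maps an edge to its endpoints' difference, ∂[p,q] = q − p.
The 7×18 boundary matrix has rank 6 and Smith normal form diag(1,1,1,1,1,1).

Boundary ∂_2: C_2 → C_1 maps a triangle to the signed sum of its edges. For instance
  ∂[v_2,v_3,v_6] = [v_3,v_6] − [v_2,v_6] + [v_2,v_3],
  ∂[v_1,v_2,v_3] = [v_2,v_3] − [v_1,v_3] + [v_1,v_2].
The resulting 18×12 matrix has rank 12, and its Smith normal form has invariant factors (1,1,1,1,1,1,1,1,1,1,1,2).

From H_k ≅ ker(∂_k) / im(∂_{k+1}) we obtain:

  H_0: rank C_0 − rank ∂_1 = 7 − 6 = 1, and the invariant factors of ∂_1 are all 1, so H_0 ≅ Z.
  H_1: rank ker ∂_1 − rank ∂_2 = (18 − 6) − 12 = 0, and ∂_2 has invariant factor 2 > 1, so H_1 ≅ Z/2Z.
  H_2: rank ker ∂_2 − rank ∂_3 = (12 − 12) − 0 = 0, and there is no ∂_3, so H_2 ≅ 0.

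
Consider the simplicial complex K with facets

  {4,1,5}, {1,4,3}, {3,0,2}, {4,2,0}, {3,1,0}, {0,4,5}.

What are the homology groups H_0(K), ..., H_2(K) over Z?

H_0 ≅ Z,  H_1 ≅ Z,  H_2 = 0.

Fix the vertex order 0 < 1 < 2 < 3 < 4 < 5 and write every simplex with vertices in increasing order. Then dim K = 2 and the simplices of K are:

  0-simplices (6): [0], [1], [2], [3], [4], [5]
  1-simplices (12): [0,1], [0,2], [0,3], [0,4], [0,5], [1,3], [1,4], [1,5], [2,3], [2,4], [3,4], [4,5]
  2-simplices (6): [0,1,3], [0,2,3], [0,2,4], [0,4,5], [1,3,4], [1,4,5]

giving chain groups C_0 ≅ Z^6, C_1 ≅ Z^12, C_2 ≅ Z^6.

Boundary ∂_1: C_1 → C_0 maps an edge to its endpoints' difference, ∂[p,q] = q − p. For instance
  ∂[0,2] = [2] − [0].
The 6×12 boundary matrix has rank 5 and Smith normal form diag(1,1,1,1,1).

The boundary map ∂_2: C_2 → C_1 maps a triangle to the signed sum of its edges. For instance
  ∂[1,4,5] = [4,5] − [1,5] + [1,4],
  ∂[1,3,4] = [3,4] − [1,4] + [1,3].
The resulting 12×6 matrix has rank 6, and its Smith normal form has invariant factors (1,1,1,1,1,1).

Now H_k = ker ∂_k / im ∂_{k+1}, so:

  H_0: rank C_0 − rank ∂_1 = 6 − 5 = 1, and the invariant factors of ∂_1 are all 1, so H_0 ≅ Z.
  H_1: rank ker ∂_1 − rank ∂_2 = (12 − 5) − 6 = 1, and the invariant factors of ∂_2 are all 1, so H_1 ≅ Z.
  H_2: rank ker ∂_2 − rank ∂_3 = (6 − 6) − 0 = 0, and there is no ∂_3, so H_2 ≅ 0.

(K is a triangulation of the cylinder S^1 x I.)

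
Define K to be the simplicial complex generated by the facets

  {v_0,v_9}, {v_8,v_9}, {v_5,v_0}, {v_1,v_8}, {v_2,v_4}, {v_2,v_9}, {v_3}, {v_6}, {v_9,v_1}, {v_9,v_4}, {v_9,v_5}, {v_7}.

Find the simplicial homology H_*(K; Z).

H_0 = Z^4,  H_1 = Z^3.

Fix the vertex order v_0 < v_1 < v_2 < v_3 < v_4 < v_5 < v_6 < v_7 < v_8 < v_9 and write every simplex with vertices in increasing order. Then dim K = 1 and the simplices of K are:

  0-simplices (10): [v_0], [v_1], [v_2], [v_3], [v_4], [v_5], [v_6], [v_7], [v_8], [v_9]
  1-simplices (9): [v_0,v_5], [v_0,v_9], [v_1,v_8], [v_1,v_9], [v_2,v_4], [v_2,v_9], [v_4,v_9], [v_5,v_9], [v_8,v_9]

giving chain groups C_0 ≅ Z^10, C_1 ≅ Z^9.

∂_1: C_1 → C_0 maps an edge to its endpoints' difference, ∂[p,q] = q − p.
This gives a 10×9 integer matrix of rank 6; reducing to Smith normal form yields diagonal entries (1,1,1,1,1,1).

Now H_k = ker ∂_k / im ∂_{k+1}, so:

  H_0: rank C_0 − rank ∂_1 = 10 − 6 = 4, and the invariant factors of ∂_1 are all 1, so H_0 = Z^4.
  H_1: rank ker ∂_1 − rank ∂_2 = (9 − 6) − 0 = 3, and there is no ∂_2, so H_1 = Z^3.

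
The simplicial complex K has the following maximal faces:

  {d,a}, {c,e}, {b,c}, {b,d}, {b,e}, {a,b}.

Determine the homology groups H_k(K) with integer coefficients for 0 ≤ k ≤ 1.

H_0 ≅ Z,  H_1 ≅ Z^2.

We work with the vertex ordering a < b < c < d < e. The simplices of K, each written with vertices in increasing order, are:

  0-simplices (5): a, b, c, d, e
  1-simplices (6): ab, ad, bc, bd, be, ce

Hence C_0 ≅ Z^5, C_1 ≅ Z^6.

Boundary ∂_1: C_1 → C_0 sends each edge [p,q] (with p < q) to q − p. For instance
  ∂bc = c − b.
This gives a 5×6 integer matrix of rank 4; reducing to Smith normal form yields diagonal entries (1,1,1,1).

Reading off H_k = ker ∂_k / im ∂_{k+1}:

  H_0: rank C_0 − rank ∂_1 = 5 − 4 = 1, and the invariant factors of ∂_1 are all 1, so H_0 ≅ Z.
  H_1: rank ker ∂_1 − rank ∂_2 = (6 − 4) − 0 = 2, and there is no ∂_2, so H_1 ≅ Z^2.

As a check, the Euler characteristic is 5 − 6 = -1, which agrees with 1 − 2 = -1.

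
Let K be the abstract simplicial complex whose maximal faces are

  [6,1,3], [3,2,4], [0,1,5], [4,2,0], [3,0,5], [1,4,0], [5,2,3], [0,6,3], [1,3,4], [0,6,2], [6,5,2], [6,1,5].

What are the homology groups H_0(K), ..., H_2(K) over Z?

We work with the vertex ordering 0 < 1 < 2 < 3 < 4 < 5 < 6. The simplices of K, each written with vertices in increasing order, are:

  0-simplices (7): [0], [1], [2], [3], [4], [5], [6]
  1-simplices (18): [0,1], [0,2], [0,3], [0,4], [0,5], [0,6], [1,3], [1,4], [1,5], [1,6], [2,3], [2,4], [2,5], [2,6], [3,4], [3,5], [3,6], [5,6]
  2-simplices (12): [0,1,4], [0,1,5], [0,2,4], [0,2,6], [0,3,5], [0,3,6], [1,3,4], [1,3,6], [1,5,6], [2,3,4], [2,3,5], [2,5,6]

Hence C_0 ≅ Z^7, C_1 ≅ Z^18, C_2 ≅ Z^12.

∂_1: C_1 → C_0 sends each edge [p,q] (with p < q) to q − p. For instance
  ∂[5,6] = [6] − [5].
As a 7×18 matrix over Z this has rank 6, with invariant factors (1,1,1,1,1,1).

∂_2: C_2 → C_1 maps a triangle to the signed sum of its edges. For instance
  ∂[2,5,6] = [5,6] − [2,6] + [2,5],
  ∂[1,3,4] = [3,4] − [1,4] + [1,3].
As a 18×12 matrix over Z this has rank 12, with invariant factors (1,1,1,1,1,1,1,1,1,1,1,2).

Now H_k = ker ∂_k / im ∂_{k+1}, so:

  H_0: rank C_0 − rank ∂_1 = 7 − 6 = 1, and the invariant factors of ∂_1 are all 1, so H_0 = Z.
  H_1: rank ker ∂_1 − rank ∂_2 = (18 − 6) − 12 = 0, and ∂_2 has invariant factor 2 > 1, so H_1 = Z_2.
  H_2: rank ker ∂_2 − rank ∂_3 = (12 − 12) − 0 = 0, and there is no ∂_3, so H_2 = 0.

H_0 = Z,  H_1 = Z_2,  H_2 = 0.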